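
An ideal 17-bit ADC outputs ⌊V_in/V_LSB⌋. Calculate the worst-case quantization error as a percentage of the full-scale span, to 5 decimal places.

Truncating → worst-case error = 1 LSB = V_FS/2^17, so 100/131072 = 0.000762939 % of full scale.

0.00076 %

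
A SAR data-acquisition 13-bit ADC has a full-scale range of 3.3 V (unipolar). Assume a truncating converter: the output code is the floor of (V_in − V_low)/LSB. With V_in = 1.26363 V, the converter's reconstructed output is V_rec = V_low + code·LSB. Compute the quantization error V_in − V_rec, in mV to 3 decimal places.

One LSB is 3.3 V / 8192 = 402.83 µV.
Scaled input = 3136.8657 LSBs, so code = 3136.
Code 3136 maps back to 0 + 3136×0.000402832 V = 1.2632812 V.
Difference: 0.00034875 V → 0.349 mV.

0.349 mV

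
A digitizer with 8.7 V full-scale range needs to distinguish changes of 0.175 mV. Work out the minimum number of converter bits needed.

Number of steps required ≥ 8.7 V / 0.175 mV = 49714.29.
Need 2^N ≥ 49714.29; 2^15 = 32768, 2^16 = 65536.
Minimum N = 16.

16 bits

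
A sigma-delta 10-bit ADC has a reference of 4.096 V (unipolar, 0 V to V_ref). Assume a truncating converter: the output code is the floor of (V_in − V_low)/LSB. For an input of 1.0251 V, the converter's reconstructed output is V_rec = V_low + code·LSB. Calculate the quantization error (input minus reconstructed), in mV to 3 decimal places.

1.100 mV

Step size: 4.096 V ÷ 2^10 = 4.000 mV.
(V_in − V_low)/LSB = (1.0251 − 0)/0.004 = 256.2750 → code 256 (floor).
Reconstructed: 1.024 V.
V_in − V_rec = 0.0011 V = 1.100 mV.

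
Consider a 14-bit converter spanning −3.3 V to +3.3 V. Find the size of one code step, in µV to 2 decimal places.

402.83 µV

Full-scale span = 6.6 V.
LSB = 6.6 / 2^14 = 6.6 / 16384 = 0.000402832 V = 402.83 µV.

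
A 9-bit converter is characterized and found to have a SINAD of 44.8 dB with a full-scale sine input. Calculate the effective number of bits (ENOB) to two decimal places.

ENOB = (SINAD − 1.76) / 6.02 = (44.8 − 1.76)/6.02 = 7.150.

7.15 bits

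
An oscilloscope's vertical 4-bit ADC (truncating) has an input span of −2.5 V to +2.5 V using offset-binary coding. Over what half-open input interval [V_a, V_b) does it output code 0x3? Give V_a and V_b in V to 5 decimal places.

[-1.56250 V, -1.25000 V)

LSB = 5/2^4 = 312.500 mV.
Code 0x3 = 3 decimal.
V_a = V_low + 3·LSB = -1.5625 V; V_b = V_low + 4·LSB = -1.25 V.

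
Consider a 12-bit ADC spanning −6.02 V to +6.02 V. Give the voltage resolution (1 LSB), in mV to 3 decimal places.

2.939 mV

Full-scale span = 12.04 V.
LSB = 12.04 / 2^12 = 12.04 / 4096 = 0.00293945 V = 2.939 mV.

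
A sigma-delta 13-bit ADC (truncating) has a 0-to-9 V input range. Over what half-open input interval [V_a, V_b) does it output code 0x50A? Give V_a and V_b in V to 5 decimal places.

[1.41724 V, 1.41833 V)

LSB = 9/2^13 = 1.099 mV.
Code 0x50A = 1290 decimal.
V_a = V_low + 1290·LSB = 1.41724 V; V_b = V_low + 1291·LSB = 1.41833 V.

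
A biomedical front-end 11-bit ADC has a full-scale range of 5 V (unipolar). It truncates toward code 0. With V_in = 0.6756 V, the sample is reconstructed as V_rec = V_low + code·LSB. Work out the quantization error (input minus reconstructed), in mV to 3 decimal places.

1.772 mV

One LSB is 5 V / 2048 = 2.441 mV.
Scaled input = 276.7258 LSBs, so code = 276.
Reconstructed: 0.67382812 V.
Error = 0.6756 − 0.67382812 = 0.00177188 V = 1.772 mV.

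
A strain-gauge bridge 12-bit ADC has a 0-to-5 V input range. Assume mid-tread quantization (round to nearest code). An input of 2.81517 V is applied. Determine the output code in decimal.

code 2306

With 4096 levels over 5 V, one step is 1.221 mV.
(2.81517 − 0) / 0.0012207 = 2306.187 LSBs.
Round → code 2306.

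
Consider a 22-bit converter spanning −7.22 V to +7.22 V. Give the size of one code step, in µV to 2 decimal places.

3.44 µV

Full-scale span = 14.44 V.
LSB = 14.44 / 2^22 = 14.44 / 4194304 = 3.44276e-06 V = 3.44 µV.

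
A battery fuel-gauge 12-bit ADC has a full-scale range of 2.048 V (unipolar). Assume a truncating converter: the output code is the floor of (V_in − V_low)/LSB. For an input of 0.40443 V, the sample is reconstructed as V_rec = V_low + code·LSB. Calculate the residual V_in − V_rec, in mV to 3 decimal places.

Step size: 2.048 V ÷ 2^12 = 0.500 mV.
(0.40443 − 0)/0.0005 = 808.8600; ⌊·⌋ gives code 808.
Code 808 maps back to 0 + 808×0.0005 V = 0.404 V.
Difference: 0.00043 V → 0.430 mV.

0.430 mV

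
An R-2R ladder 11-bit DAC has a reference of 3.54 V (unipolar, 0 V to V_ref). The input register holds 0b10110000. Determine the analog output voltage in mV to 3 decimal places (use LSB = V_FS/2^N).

304.219 mV

LSB = 3.54 V / 2^11 = 1.729 mV.
Code 0b10110000 = 176 decimal.
V_out = 0 + 176 × 0.00172852 V = 0.304219 V.
= 304.219 mV.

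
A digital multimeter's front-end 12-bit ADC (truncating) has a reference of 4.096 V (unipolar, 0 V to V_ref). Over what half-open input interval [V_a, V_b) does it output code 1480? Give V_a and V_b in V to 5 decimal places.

LSB = 4.096/2^12 = 1.000 mV.
V_a = V_low + 1480·LSB = 1.48 V; V_b = V_low + 1481·LSB = 1.481 V.

[1.48000 V, 1.48100 V)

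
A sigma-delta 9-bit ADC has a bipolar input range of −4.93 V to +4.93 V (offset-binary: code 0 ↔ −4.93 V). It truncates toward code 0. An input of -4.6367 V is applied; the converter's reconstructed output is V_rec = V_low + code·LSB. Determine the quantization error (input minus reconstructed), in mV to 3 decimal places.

4.433 mV

LSB = 9.86/2^9 = 19.258 mV.
Scaled input = 15.2302 LSBs, so code = 15.
Reconstructed: -4.6411328 V.
Error = -4.6367 − (−4.6411328) = 0.00443281 V = 4.433 mV.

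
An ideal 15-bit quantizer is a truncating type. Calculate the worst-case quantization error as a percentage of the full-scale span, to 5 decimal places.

0.00305 %

Truncating → worst-case error = 1 LSB = V_FS/2^15, so 100/32768 = 0.00305176 % of full scale.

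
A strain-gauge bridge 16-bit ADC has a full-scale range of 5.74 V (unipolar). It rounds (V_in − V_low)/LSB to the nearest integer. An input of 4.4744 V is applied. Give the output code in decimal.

code 51086

With 65536 levels over 5.74 V, one step is 87.59 µV.
(V_in − V_low)/LSB = (4.4744 − 0) / 8.75854e-05 = 51086.111.
round(51086.111) = 51086.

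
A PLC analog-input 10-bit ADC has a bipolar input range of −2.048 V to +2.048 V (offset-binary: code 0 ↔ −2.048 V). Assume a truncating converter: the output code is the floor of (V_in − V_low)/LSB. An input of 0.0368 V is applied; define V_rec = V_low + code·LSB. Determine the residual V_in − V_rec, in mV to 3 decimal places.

0.800 mV

One LSB is 4.096 V / 1024 = 4.000 mV.
(0.0368 − (−2.048))/0.004 = 521.2000; ⌊·⌋ gives code 521.
V_rec = (−2.048) + 521·0.004 = 0.036 V.
V_in − V_rec = 0.0008 V = 0.800 mV.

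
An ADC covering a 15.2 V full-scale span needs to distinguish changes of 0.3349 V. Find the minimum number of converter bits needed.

6 bits

Number of steps required ≥ 15.2 V / 0.3349 V = 45.39.
Need 2^N ≥ 45.39; 2^5 = 32, 2^6 = 64.
Minimum N = 6.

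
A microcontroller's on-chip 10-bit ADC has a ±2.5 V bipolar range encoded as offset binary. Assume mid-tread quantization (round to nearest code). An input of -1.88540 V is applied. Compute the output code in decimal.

With 1024 levels over 5 V, one step is 4.883 mV.
(V_in − V_low)/LSB = (-1.88540 − (−2.5)) / 0.00488281 = 125.870.
So the output code is 126.

code 126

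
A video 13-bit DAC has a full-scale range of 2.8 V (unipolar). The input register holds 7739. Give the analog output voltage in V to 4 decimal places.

LSB = 2.8 V / 2^13 = 341.80 µV.
V_out = 0 + 7739 × 0.000341797 V = 2.64517 V.

2.6452 V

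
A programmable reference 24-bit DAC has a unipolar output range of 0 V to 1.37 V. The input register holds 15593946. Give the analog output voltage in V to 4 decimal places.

1.2734 V

LSB = 1.37 V / 2^24 = 0.08 µV.
V_out = 0 + 15593946 × 8.16584e-08 V = 1.27338 V.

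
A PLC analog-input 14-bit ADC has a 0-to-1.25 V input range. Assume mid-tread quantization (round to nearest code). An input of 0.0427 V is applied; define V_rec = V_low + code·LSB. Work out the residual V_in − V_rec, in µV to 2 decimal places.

One LSB is 1.25 V / 16384 = 76.29 µV.
(0.0427 − 0)/7.62939e-05 = 559.6774; round gives code 560.
Code 560 maps back to 0 + 560×7.62939e-05 V = 0.042724609 V.
Error = 0.0427 − 0.042724609 = -2.46094e-05 V = -24.61 µV.

-24.61 µV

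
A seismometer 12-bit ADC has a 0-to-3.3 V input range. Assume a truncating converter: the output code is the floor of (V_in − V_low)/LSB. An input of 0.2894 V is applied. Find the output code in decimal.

LSB = 3.3 V / 4096 = 0.806 mV.
Input sits at 359.207 steps above V_low.
Floor → code 359.

code 359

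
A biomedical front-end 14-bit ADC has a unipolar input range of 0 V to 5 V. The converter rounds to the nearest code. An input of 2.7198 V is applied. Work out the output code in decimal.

code 8912

With 16384 levels over 5 V, one step is 305.18 µV.
(V_in − V_low)/LSB = (2.7198 − 0) / 0.000305176 = 8912.241.
Round → code 8912.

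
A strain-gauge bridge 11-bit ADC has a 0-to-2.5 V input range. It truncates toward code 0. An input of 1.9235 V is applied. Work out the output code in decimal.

Full-scale span = 2.5 V; LSB = 2.5/2^11 = 1.221 mV.
(V_in − V_low)/LSB = (1.9235 − 0) / 0.0012207 = 1575.731.
So the output code is 1575.

code 1575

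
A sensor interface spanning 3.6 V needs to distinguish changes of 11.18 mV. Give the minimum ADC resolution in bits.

Number of steps required ≥ 3.6 V / 11.18 mV = 322.00.
Need 2^N ≥ 322.00; 2^8 = 256, 2^9 = 512.
Minimum N = 9.

9 bits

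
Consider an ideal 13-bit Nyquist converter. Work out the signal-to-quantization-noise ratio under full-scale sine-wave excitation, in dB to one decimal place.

80.0 dB

SNR ≈ 6.02·N + 1.76 dB = 6.02·13 + 1.76 = 80.02 dB.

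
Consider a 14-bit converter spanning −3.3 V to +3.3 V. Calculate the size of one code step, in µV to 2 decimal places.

Full-scale span = 6.6 V.
LSB = 6.6 / 2^14 = 6.6 / 16384 = 0.000402832 V = 402.83 µV.

402.83 µV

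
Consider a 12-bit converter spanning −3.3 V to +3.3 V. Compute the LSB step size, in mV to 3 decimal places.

1.611 mV

Full-scale span = 6.6 V.
LSB = 6.6 / 2^12 = 6.6 / 4096 = 0.00161133 V = 1.611 mV.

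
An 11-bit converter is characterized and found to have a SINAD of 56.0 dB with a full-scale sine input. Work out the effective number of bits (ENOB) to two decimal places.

ENOB = (SINAD − 1.76) / 6.02 = (56.0 − 1.76)/6.02 = 9.010.

9.01 bits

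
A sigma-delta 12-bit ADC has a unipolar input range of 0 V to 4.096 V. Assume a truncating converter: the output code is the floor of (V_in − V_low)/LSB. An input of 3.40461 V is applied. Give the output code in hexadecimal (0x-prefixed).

LSB = 4.096 V / 4096 = 1.000 mV.
(V_in − V_low)/LSB = (3.40461 − 0) / 0.001 = 3404.610.
Floor → code 3404.
In hexadecimal (0x-prefixed): 0xD4C.

code 0xD4C (decimal 3404)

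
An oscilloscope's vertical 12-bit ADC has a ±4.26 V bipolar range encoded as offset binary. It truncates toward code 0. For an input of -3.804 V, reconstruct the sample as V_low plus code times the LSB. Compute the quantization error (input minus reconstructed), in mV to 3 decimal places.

Step size: 8.52 V ÷ 2^12 = 2.080 mV.
Scaled input = 219.2225 LSBs, so code = 219.
Code 219 maps back to (−4.26) + 219×0.00208008 V = -3.8044629 V.
Error = -3.804 − (−3.8044629) = 0.000462891 V = 0.463 mV.

0.463 mV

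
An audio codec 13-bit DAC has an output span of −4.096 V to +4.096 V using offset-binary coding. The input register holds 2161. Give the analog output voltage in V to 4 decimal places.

LSB = 8.192 V / 2^13 = 1.000 mV.
V_out = (−4.096) + 2161 × 0.001 V = -1.935 V.

-1.9350 V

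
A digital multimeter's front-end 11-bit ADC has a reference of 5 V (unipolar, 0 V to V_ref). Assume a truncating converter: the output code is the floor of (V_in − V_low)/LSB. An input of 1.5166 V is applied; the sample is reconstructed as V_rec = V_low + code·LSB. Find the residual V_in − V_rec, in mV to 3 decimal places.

0.487 mV

LSB = 5/2^11 = 2.441 mV.
(1.5166 − 0)/0.00244141 = 621.1994; ⌊·⌋ gives code 621.
Reconstructed: 1.5161133 V.
Difference: 0.000486719 V → 0.487 mV.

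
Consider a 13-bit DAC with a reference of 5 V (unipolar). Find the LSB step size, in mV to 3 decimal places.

0.610 mV

Full-scale span = 5 V.
LSB = 5 / 2^13 = 5 / 8192 = 0.000610352 V = 0.610 mV.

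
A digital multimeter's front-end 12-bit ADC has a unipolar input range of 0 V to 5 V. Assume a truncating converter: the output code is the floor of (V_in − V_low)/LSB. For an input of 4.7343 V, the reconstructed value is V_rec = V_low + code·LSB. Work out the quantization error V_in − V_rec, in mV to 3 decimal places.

0.413 mV

LSB = 5/2^12 = 1.221 mV.
Scaled input = 3878.3386 LSBs, so code = 3878.
Reconstructed: 4.7338867 V.
V_in − V_rec = 0.000413281 V = 0.413 mV.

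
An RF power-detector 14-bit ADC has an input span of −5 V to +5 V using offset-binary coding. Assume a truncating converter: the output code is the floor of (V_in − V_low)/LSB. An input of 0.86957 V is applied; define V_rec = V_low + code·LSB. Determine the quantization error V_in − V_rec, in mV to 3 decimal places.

LSB = 10/2^14 = 0.610 mV.
Scaled input = 9616.7035 LSBs, so code = 9616.
Reconstructed: 0.86914062 V.
V_in − V_rec = 0.000429375 V = 0.429 mV.

0.429 mV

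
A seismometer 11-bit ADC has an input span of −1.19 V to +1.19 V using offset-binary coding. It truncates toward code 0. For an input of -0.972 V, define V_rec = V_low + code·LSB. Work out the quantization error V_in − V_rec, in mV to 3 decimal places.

LSB = 2.38/2^11 = 1.162 mV.
(V_in − V_low)/LSB = (-0.972 − (−1.19))/0.00116211 = 187.5899 → code 187 (floor).
V_rec = (−1.19) + 187·0.00116211 = -0.97268555 V.
Error = -0.972 − (−0.97268555) = 0.000685547 V = 0.686 mV.

0.686 mV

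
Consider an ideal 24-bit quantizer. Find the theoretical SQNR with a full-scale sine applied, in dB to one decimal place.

146.2 dB

SNR ≈ 6.02·N + 1.76 dB = 6.02·24 + 1.76 = 146.24 dB.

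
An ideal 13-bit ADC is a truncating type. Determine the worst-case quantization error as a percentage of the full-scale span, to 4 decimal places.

Truncating → worst-case error = 1 LSB = V_FS/2^13, so 100/8192 = 0.012207 % of full scale.

0.0122 %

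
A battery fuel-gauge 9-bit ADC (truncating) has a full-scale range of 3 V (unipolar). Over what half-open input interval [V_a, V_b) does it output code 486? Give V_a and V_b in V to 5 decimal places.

[2.84766 V, 2.85352 V)

LSB = 3/2^9 = 5.859 mV.
V_a = V_low + 486·LSB = 2.84766 V; V_b = V_low + 487·LSB = 2.85352 V.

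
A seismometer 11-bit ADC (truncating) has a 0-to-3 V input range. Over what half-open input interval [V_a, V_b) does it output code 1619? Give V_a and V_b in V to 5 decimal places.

[2.37158 V, 2.37305 V)

LSB = 3/2^11 = 1.465 mV.
V_a = V_low + 1619·LSB = 2.37158 V; V_b = V_low + 1620·LSB = 2.37305 V.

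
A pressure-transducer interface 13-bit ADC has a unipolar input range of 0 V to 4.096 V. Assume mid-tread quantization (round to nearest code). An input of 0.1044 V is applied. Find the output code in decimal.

code 209

With 8192 levels over 4.096 V, one step is 0.500 mV.
Input sits at 208.800 steps above V_low.
round(208.800) = 209.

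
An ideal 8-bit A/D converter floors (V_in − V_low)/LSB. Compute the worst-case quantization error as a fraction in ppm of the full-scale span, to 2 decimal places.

3906.25 ppm

Truncating → worst-case error = 1 LSB = V_FS/2^8, so 1e+06/256 = 3906.25 ppm of full scale.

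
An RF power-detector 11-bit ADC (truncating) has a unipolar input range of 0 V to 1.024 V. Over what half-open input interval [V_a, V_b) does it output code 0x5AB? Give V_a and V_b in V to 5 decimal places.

LSB = 1.024/2^11 = 0.500 mV.
Code 0x5AB = 1451 decimal.
V_a = V_low + 1451·LSB = 0.7255 V; V_b = V_low + 1452·LSB = 0.726 V.

[0.72550 V, 0.72600 V)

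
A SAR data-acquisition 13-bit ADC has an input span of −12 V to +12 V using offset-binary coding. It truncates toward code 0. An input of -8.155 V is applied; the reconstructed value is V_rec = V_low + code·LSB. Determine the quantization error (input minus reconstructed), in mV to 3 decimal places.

1.250 mV

Step size: 24 V ÷ 2^13 = 2.930 mV.
Scaled input = 1312.4267 LSBs, so code = 1312.
Reconstructed: -8.15625 V.
Error = -8.155 − (−8.15625) = 0.00125 V = 1.250 mV.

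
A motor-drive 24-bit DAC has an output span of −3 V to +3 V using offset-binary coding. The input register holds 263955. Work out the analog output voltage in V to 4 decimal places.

LSB = 6 V / 2^24 = 0.36 µV.
V_out = (−3) + 263955 × 3.57628e-07 V = -2.9056 V.

-2.9056 V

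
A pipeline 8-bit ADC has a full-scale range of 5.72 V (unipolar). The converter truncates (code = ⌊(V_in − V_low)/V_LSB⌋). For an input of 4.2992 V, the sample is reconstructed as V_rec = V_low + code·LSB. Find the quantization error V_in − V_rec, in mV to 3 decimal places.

9.200 mV

LSB = 5.72/2^8 = 22.344 mV.
(V_in − V_low)/LSB = (4.2992 − 0)/0.0223437 = 192.4117 → code 192 (floor).
Reconstructed: 4.29 V.
Error = 4.2992 − 4.29 = 0.0092 V = 9.200 mV.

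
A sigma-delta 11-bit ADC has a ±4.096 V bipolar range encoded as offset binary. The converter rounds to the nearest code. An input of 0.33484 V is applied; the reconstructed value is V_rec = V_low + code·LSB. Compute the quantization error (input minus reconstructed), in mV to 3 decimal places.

One LSB is 8.192 V / 2048 = 4.000 mV.
Scaled input = 1107.7100 LSBs, so code = 1108.
V_rec = (−4.096) + 1108·0.004 = 0.336 V.
V_in − V_rec = -0.00116 V = -1.160 mV.

-1.160 mV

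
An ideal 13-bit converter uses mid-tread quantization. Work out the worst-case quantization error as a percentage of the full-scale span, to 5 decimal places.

Rounding → worst-case error = ½ LSB = V_FS/2^14, so 100/16384 = 0.00610352 % of full scale.

0.00610 %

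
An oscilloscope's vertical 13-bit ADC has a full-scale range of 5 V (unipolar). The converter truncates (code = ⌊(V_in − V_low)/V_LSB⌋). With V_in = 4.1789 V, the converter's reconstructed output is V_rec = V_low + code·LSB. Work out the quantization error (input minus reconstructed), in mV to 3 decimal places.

0.433 mV

Step size: 5 V ÷ 2^13 = 0.610 mV.
(4.1789 − 0)/0.000610352 = 6846.7098; ⌊·⌋ gives code 6846.
Code 6846 maps back to 0 + 6846×0.000610352 V = 4.1784668 V.
Difference: 0.000433203 V → 0.433 mV.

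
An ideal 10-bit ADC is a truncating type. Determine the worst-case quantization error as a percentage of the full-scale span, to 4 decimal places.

Truncating → worst-case error = 1 LSB = V_FS/2^10, so 100/1024 = 0.0976562 % of full scale.

0.0977 %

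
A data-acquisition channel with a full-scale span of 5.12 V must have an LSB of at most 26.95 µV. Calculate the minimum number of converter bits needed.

18 bits

Number of steps required ≥ 5.12 V / 26.95 µV = 189981.45.
Need 2^N ≥ 189981.45; 2^17 = 131072, 2^18 = 262144.
Minimum N = 18.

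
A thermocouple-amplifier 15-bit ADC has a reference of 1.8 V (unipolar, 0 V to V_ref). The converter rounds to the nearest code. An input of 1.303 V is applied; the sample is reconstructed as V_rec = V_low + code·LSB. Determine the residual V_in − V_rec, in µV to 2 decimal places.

21.48 µV

LSB = 1.8/2^15 = 54.93 µV.
Scaled input = 23720.3911 LSBs, so code = 23720.
Code 23720 maps back to 0 + 23720×5.49316e-05 V = 1.3029785 V.
V_in − V_rec = 2.14844e-05 V = 21.48 µV.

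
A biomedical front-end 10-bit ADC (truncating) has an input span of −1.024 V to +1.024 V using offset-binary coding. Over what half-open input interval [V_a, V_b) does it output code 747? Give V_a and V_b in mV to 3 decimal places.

[470.000 mV, 472.000 mV)

LSB = 2.048/2^10 = 2.000 mV.
V_a = V_low + 747·LSB = 0.47 V; V_b = V_low + 748·LSB = 0.472 V.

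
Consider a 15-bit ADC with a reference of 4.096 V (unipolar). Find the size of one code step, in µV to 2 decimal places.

125.00 µV

Full-scale span = 4.096 V.
LSB = 4.096 / 2^15 = 4.096 / 32768 = 0.000125 V = 125.00 µV.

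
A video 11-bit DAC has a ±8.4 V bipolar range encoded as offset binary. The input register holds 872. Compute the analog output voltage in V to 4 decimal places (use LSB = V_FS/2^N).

LSB = 16.8 V / 2^11 = 8.203 mV.
V_out = (−8.4) + 872 × 0.00820313 V = -1.24687 V.

-1.2469 V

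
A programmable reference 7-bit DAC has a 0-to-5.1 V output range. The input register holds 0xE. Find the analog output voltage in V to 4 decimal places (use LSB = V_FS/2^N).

LSB = 5.1 V / 2^7 = 39.844 mV.
Code 0xE = 14 decimal.
V_out = 0 + 14 × 0.0398437 V = 0.557813 V.

0.5578 V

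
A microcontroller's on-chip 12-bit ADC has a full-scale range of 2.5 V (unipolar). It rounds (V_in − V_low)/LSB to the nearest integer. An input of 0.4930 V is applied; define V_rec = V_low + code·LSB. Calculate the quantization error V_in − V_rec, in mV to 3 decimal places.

One LSB is 2.5 V / 4096 = 0.610 mV.
(0.4930 − 0)/0.000610352 = 807.7312; round gives code 808.
V_rec = 0 + 808·0.000610352 = 0.49316406 V.
V_in − V_rec = -0.000164063 V = -0.164 mV.

-0.164 mV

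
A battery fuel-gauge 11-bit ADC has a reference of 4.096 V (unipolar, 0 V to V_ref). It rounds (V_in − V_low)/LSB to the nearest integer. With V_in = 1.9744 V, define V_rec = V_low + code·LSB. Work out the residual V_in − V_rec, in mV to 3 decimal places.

0.400 mV

LSB = 4.096/2^11 = 2.000 mV.
Scaled input = 987.2000 LSBs, so code = 987.
V_rec = 0 + 987·0.002 = 1.974 V.
V_in − V_rec = 0.0004 V = 0.400 mV.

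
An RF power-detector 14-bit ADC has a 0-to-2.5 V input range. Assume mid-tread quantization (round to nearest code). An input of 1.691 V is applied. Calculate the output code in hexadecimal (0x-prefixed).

code 0x2B4A (decimal 11082)

Full-scale span = 2.5 V; LSB = 2.5/2^14 = 152.59 µV.
Input sits at 11082.138 steps above V_low.
So the output code is 11082.
In hexadecimal (0x-prefixed): 0x2B4A.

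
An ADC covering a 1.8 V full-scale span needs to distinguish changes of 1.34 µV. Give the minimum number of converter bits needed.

Number of steps required ≥ 1.8 V / 1.34 µV = 1343283.58.
Need 2^N ≥ 1343283.58; 2^20 = 1048576, 2^21 = 2097152.
Minimum N = 21.

21 bits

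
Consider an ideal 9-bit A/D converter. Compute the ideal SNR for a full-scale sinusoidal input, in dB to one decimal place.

55.9 dB

SNR ≈ 6.02·N + 1.76 dB = 6.02·9 + 1.76 = 55.94 dB.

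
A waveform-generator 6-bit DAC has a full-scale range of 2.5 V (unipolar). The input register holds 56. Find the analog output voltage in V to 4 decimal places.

2.1875 V

LSB = 2.5 V / 2^6 = 39.062 mV.
V_out = 0 + 56 × 0.0390625 V = 2.1875 V.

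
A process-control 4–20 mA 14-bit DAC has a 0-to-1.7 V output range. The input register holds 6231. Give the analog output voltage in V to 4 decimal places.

LSB = 1.7 V / 2^14 = 103.76 µV.
V_out = 0 + 6231 × 0.00010376 V = 0.646527 V.

0.6465 V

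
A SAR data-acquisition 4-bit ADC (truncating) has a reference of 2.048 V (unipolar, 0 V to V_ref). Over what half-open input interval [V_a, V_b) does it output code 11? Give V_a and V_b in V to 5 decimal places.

LSB = 2.048/2^4 = 128.000 mV.
V_a = V_low + 11·LSB = 1.408 V; V_b = V_low + 12·LSB = 1.536 V.

[1.40800 V, 1.53600 V)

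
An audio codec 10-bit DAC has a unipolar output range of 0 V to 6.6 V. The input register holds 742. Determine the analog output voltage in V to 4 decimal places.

4.7824 V

LSB = 6.6 V / 2^10 = 6.445 mV.
V_out = 0 + 742 × 0.00644531 V = 4.78242 V.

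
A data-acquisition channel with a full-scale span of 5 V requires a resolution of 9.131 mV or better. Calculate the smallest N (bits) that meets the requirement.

Number of steps required ≥ 5 V / 9.131 mV = 547.59.
Need 2^N ≥ 547.59; 2^9 = 512, 2^10 = 1024.
Minimum N = 10.

10 bits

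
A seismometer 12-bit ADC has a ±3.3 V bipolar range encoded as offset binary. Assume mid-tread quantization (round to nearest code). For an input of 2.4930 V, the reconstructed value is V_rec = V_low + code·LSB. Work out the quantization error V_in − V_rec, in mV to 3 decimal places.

LSB = 6.6/2^12 = 1.611 mV.
(2.4930 − (−3.3))/0.00161133 = 3595.1709; round gives code 3595.
Code 3595 maps back to (−3.3) + 3595×0.00161133 V = 2.4927246 V.
Difference: 0.000275391 V → 0.275 mV.

0.275 mV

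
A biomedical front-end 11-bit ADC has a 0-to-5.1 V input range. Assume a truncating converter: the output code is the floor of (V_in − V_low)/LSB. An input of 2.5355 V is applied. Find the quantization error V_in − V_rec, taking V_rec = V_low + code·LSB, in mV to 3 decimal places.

0.441 mV

One LSB is 5.1 V / 2048 = 2.490 mV.
(2.5355 − 0)/0.00249023 = 1018.1773; ⌊·⌋ gives code 1018.
Code 1018 maps back to 0 + 1018×0.00249023 V = 2.5350586 V.
V_in − V_rec = 0.000441406 V = 0.441 mV.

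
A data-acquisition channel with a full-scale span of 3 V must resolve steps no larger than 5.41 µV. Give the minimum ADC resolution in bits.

Number of steps required ≥ 3 V / 5.41 µV = 554528.65.
Need 2^N ≥ 554528.65; 2^19 = 524288, 2^20 = 1048576.
Minimum N = 20.

20 bits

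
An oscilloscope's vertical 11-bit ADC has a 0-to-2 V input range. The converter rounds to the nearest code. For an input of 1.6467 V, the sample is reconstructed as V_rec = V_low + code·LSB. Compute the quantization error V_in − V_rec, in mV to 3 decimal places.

Step size: 2 V ÷ 2^11 = 0.977 mV.
(V_in − V_low)/LSB = (1.6467 − 0)/0.000976562 = 1686.2208 → code 1686 (round).
Code 1686 maps back to 0 + 1686×0.000976562 V = 1.6464844 V.
V_in − V_rec = 0.000215625 V = 0.216 mV.

0.216 mV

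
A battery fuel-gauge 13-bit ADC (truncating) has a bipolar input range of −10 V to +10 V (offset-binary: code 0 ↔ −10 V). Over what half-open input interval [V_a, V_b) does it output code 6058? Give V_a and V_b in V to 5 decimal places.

LSB = 20/2^13 = 2.441 mV.
V_a = V_low + 6058·LSB = 4.79004 V; V_b = V_low + 6059·LSB = 4.79248 V.

[4.79004 V, 4.79248 V)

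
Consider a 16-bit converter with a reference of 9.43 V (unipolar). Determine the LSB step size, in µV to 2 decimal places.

Full-scale span = 9.43 V.
LSB = 9.43 / 2^16 = 9.43 / 65536 = 0.00014389 V = 143.89 µV.

143.89 µV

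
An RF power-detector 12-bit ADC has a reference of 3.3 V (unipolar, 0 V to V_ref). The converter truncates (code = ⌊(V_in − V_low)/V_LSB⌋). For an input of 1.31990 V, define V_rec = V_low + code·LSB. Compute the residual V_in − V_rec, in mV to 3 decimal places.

0.222 mV

LSB = 3.3/2^12 = 0.806 mV.
Scaled input = 1638.2759 LSBs, so code = 1638.
Reconstructed: 1.3196777 V.
Difference: 0.000222266 V → 0.222 mV.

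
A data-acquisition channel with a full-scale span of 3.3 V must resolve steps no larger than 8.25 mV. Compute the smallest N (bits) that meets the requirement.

Number of steps required ≥ 3.3 V / 8.25 mV = 400.00.
Need 2^N ≥ 400.00; 2^8 = 256, 2^9 = 512.
Minimum N = 9.

9 bits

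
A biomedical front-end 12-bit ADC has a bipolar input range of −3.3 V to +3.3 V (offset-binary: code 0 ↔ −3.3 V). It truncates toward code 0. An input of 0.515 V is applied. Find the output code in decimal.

LSB = 6.6 V / 4096 = 1.611 mV.
(V_in − V_low)/LSB = (0.515 − (−3.3)) / 0.00161133 = 2367.612.
Floor → code 2367.

code 2367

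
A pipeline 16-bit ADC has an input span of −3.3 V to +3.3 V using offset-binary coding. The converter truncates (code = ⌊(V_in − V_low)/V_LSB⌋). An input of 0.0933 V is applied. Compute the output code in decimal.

code 33694

Full-scale span = 6.6 V; LSB = 6.6/2^16 = 100.71 µV.
(V_in − V_low)/LSB = (0.0933 − (−3.3)) / 0.000100708 = 33694.441.
Floor → code 33694.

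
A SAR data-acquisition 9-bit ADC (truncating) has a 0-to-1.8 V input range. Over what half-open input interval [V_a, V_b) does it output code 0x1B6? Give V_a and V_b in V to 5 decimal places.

[1.53984 V, 1.54336 V)

LSB = 1.8/2^9 = 3.516 mV.
Code 0x1B6 = 438 decimal.
V_a = V_low + 438·LSB = 1.53984 V; V_b = V_low + 439·LSB = 1.54336 V.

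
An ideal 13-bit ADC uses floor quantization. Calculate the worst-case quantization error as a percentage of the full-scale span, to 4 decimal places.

Truncating → worst-case error = 1 LSB = V_FS/2^13, so 100/8192 = 0.012207 % of full scale.

0.0122 %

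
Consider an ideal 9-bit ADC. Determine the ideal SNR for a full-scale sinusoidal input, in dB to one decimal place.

55.9 dB

SNR ≈ 6.02·N + 1.76 dB = 6.02·9 + 1.76 = 55.94 dB.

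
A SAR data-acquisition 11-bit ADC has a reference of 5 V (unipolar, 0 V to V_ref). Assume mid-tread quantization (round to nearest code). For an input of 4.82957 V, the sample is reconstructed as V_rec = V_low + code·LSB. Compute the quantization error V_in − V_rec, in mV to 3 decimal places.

Step size: 5 V ÷ 2^11 = 2.441 mV.
Scaled input = 1978.1919 LSBs, so code = 1978.
Code 1978 maps back to 0 + 1978×0.00244141 V = 4.8291016 V.
V_in − V_rec = 0.000468437 V = 0.468 mV.

0.468 mV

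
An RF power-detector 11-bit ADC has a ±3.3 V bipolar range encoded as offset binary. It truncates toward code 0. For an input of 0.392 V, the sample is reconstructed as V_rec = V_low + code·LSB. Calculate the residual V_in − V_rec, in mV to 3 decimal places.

One LSB is 6.6 V / 2048 = 3.223 mV.
Scaled input = 1145.6388 LSBs, so code = 1145.
Code 1145 maps back to (−3.3) + 1145×0.00322266 V = 0.38994141 V.
V_in − V_rec = 0.00205859 V = 2.059 mV.

2.059 mV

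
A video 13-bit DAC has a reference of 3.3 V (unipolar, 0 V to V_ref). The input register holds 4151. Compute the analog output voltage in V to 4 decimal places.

LSB = 3.3 V / 2^13 = 402.83 µV.
V_out = 0 + 4151 × 0.000402832 V = 1.67216 V.

1.6722 V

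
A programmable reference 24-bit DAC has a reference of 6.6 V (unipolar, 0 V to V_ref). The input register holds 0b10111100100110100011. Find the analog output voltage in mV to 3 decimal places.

LSB = 6.6 V / 2^24 = 0.39 µV.
Code 0b10111100100110100011 = 772515 decimal.
V_out = 0 + 772515 × 3.93391e-07 V = 0.3039 V.
= 303.900 mV.

303.900 mV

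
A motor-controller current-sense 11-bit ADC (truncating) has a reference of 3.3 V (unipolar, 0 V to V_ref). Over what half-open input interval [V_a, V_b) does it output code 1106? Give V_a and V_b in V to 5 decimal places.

LSB = 3.3/2^11 = 1.611 mV.
V_a = V_low + 1106·LSB = 1.78213 V; V_b = V_low + 1107·LSB = 1.78374 V.

[1.78213 V, 1.78374 V)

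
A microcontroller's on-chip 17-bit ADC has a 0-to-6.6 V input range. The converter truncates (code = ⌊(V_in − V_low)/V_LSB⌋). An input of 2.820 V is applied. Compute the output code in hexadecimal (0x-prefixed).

code 0xDAC3 (decimal 56003)

With 131072 levels over 6.6 V, one step is 50.35 µV.
(2.820 − 0) / 5.0354e-05 = 56003.491 LSBs.
So the output code is 56003.
In hexadecimal (0x-prefixed): 0xDAC3.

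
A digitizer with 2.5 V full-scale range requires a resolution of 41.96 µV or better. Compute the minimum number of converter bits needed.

Number of steps required ≥ 2.5 V / 41.96 µV = 59580.55.
Need 2^N ≥ 59580.55; 2^15 = 32768, 2^16 = 65536.
Minimum N = 16.

16 bits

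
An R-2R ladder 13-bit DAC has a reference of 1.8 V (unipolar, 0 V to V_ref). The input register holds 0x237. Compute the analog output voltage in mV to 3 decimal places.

124.585 mV

LSB = 1.8 V / 2^13 = 219.73 µV.
Code 0x237 = 567 decimal.
V_out = 0 + 567 × 0.000219727 V = 0.124585 V.
= 124.585 mV.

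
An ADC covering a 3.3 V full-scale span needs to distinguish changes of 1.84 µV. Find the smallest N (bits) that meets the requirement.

21 bits

Number of steps required ≥ 3.3 V / 1.84 µV = 1793478.26.
Need 2^N ≥ 1793478.26; 2^20 = 1048576, 2^21 = 2097152.
Minimum N = 21.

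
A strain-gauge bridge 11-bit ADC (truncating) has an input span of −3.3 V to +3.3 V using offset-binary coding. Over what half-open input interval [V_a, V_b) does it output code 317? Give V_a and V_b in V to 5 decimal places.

LSB = 6.6/2^11 = 3.223 mV.
V_a = V_low + 317·LSB = -2.27842 V; V_b = V_low + 318·LSB = -2.2752 V.

[-2.27842 V, -2.27520 V)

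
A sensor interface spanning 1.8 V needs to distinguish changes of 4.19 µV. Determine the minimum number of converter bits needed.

Number of steps required ≥ 1.8 V / 4.19 µV = 429594.27.
Need 2^N ≥ 429594.27; 2^18 = 262144, 2^19 = 524288.
Minimum N = 19.

19 bits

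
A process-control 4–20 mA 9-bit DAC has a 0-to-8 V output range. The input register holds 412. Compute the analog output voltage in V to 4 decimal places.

LSB = 8 V / 2^9 = 15.625 mV.
V_out = 0 + 412 × 0.015625 V = 6.4375 V.

6.4375 V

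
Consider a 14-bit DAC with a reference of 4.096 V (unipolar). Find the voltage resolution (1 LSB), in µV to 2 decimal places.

250.00 µV

Full-scale span = 4.096 V.
LSB = 4.096 / 2^14 = 4.096 / 16384 = 0.00025 V = 250.00 µV.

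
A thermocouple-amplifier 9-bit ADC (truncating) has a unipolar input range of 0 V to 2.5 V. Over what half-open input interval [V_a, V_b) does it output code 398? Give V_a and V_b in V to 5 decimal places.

LSB = 2.5/2^9 = 4.883 mV.
V_a = V_low + 398·LSB = 1.94336 V; V_b = V_low + 399·LSB = 1.94824 V.

[1.94336 V, 1.94824 V)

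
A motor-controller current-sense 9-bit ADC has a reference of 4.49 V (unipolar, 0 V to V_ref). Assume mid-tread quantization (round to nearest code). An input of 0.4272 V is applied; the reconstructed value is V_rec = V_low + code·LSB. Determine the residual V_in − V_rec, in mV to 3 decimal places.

Step size: 4.49 V ÷ 2^9 = 8.770 mV.
Scaled input = 48.7141 LSBs, so code = 49.
Reconstructed: 0.42970703 V.
Error = 0.4272 − 0.42970703 = -0.00250703 V = -2.507 mV.

-2.507 mV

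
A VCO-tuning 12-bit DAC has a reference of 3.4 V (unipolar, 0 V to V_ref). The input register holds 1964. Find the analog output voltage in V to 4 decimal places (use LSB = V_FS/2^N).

1.6303 V

LSB = 3.4 V / 2^12 = 0.830 mV.
V_out = 0 + 1964 × 0.000830078 V = 1.63027 V.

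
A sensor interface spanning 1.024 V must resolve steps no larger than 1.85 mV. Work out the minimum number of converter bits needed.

Number of steps required ≥ 1.024 V / 1.85 mV = 553.51.
Need 2^N ≥ 553.51; 2^9 = 512, 2^10 = 1024.
Minimum N = 10.

10 bits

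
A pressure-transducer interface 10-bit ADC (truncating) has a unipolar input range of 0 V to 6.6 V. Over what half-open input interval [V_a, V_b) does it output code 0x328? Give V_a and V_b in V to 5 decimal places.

LSB = 6.6/2^10 = 6.445 mV.
Code 0x328 = 808 decimal.
V_a = V_low + 808·LSB = 5.20781 V; V_b = V_low + 809·LSB = 5.21426 V.

[5.20781 V, 5.21426 V)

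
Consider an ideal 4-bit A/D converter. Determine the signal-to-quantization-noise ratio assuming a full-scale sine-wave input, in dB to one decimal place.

25.8 dB

SNR ≈ 6.02·N + 1.76 dB = 6.02·4 + 1.76 = 25.84 dB.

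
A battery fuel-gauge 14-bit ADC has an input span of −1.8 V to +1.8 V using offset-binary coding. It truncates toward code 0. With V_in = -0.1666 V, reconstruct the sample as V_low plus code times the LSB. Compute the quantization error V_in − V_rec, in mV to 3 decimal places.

0.172 mV

One LSB is 3.6 V / 16384 = 219.73 µV.
Scaled input = 7433.7849 LSBs, so code = 7433.
V_rec = (−1.8) + 7433·0.000219727 = -0.16677246 V.
V_in − V_rec = 0.000172461 V = 0.172 mV.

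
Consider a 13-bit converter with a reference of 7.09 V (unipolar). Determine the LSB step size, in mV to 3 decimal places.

Full-scale span = 7.09 V.
LSB = 7.09 / 2^13 = 7.09 / 8192 = 0.000865479 V = 0.865 mV.

0.865 mV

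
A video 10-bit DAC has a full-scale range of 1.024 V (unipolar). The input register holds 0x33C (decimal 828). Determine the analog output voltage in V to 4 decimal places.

0.8280 V

LSB = 1.024 V / 2^10 = 1.000 mV.
Code 0x33C = 828 decimal.
V_out = 0 + 828 × 0.001 V = 0.828 V.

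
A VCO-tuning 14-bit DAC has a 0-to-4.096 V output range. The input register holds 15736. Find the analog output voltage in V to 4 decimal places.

LSB = 4.096 V / 2^14 = 250.00 µV.
V_out = 0 + 15736 × 0.00025 V = 3.934 V.

3.9340 V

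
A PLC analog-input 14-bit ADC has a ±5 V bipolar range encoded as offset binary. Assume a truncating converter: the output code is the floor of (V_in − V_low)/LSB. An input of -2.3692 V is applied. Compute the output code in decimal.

With 16384 levels over 10 V, one step is 0.610 mV.
(V_in − V_low)/LSB = (-2.3692 − (−5)) / 0.000610352 = 4310.303.
So the output code is 4310.

code 4310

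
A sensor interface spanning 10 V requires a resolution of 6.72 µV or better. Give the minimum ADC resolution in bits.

21 bits

Number of steps required ≥ 10 V / 6.72 µV = 1488095.24.
Need 2^N ≥ 1488095.24; 2^20 = 1048576, 2^21 = 2097152.
Minimum N = 21.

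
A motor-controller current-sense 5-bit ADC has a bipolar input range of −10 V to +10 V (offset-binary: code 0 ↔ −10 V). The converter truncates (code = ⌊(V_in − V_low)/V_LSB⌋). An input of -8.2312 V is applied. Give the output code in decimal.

Full-scale span = 20 V; LSB = 20/2^5 = 0.6250 V.
(V_in − V_low)/LSB = (-8.2312 − (−10)) / 0.625 = 2.830.
So the output code is 2.

code 2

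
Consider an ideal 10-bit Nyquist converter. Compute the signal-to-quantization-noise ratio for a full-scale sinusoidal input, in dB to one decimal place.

SNR ≈ 6.02·N + 1.76 dB = 6.02·10 + 1.76 = 61.96 dB.

62.0 dB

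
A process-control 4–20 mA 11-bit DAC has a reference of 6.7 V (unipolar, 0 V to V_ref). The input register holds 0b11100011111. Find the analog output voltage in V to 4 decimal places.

5.9639 V

LSB = 6.7 V / 2^11 = 3.271 mV.
Code 0b11100011111 = 1823 decimal.
V_out = 0 + 1823 × 0.00327148 V = 5.96392 V.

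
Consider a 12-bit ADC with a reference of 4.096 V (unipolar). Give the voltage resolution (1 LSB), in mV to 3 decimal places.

Full-scale span = 4.096 V.
LSB = 4.096 / 2^12 = 4.096 / 4096 = 0.001 V = 1.000 mV.

1.000 mV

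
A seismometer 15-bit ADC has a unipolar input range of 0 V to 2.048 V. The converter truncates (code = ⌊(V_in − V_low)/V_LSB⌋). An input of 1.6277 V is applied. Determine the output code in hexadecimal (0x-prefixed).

code 0x65BB (decimal 26043)

LSB = 2.048 V / 32768 = 62.50 µV.
Input sits at 26043.200 steps above V_low.
So the output code is 26043.
In hexadecimal (0x-prefixed): 0x65BB.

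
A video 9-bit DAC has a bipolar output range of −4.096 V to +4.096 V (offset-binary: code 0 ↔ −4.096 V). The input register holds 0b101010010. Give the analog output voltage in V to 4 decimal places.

1.3120 V

LSB = 8.192 V / 2^9 = 16.000 mV.
Code 0b101010010 = 338 decimal.
V_out = (−4.096) + 338 × 0.016 V = 1.312 V.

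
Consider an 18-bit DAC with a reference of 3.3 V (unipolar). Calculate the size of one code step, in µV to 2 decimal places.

12.59 µV

Full-scale span = 3.3 V.
LSB = 3.3 / 2^18 = 3.3 / 262144 = 1.25885e-05 V = 12.59 µV.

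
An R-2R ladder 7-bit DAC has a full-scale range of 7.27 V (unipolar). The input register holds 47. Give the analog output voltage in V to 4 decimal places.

2.6695 V

LSB = 7.27 V / 2^7 = 56.797 mV.
V_out = 0 + 47 × 0.0567969 V = 2.66945 V.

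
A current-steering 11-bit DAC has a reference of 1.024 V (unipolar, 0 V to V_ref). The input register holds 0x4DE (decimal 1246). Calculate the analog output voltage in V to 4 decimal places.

LSB = 1.024 V / 2^11 = 0.500 mV.
Code 0x4DE = 1246 decimal.
V_out = 0 + 1246 × 0.0005 V = 0.623 V.

0.6230 V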